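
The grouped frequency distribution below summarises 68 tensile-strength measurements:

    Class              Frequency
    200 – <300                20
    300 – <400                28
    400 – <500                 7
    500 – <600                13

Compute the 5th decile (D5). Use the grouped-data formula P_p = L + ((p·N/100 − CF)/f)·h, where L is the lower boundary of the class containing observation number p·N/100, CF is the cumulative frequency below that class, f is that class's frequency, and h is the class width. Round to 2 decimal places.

350.00

N = 68; target position k = 50/100 · 68 = 34.
Cumulative frequencies: 20, 48, 55, 68.
Observation 34 falls in the class 300 – <400.
L = 300, CF = 20, f = 28, h = 100.
P50 = 300 + ((34 − 20)/28)·100 = 300 + 50 = 350.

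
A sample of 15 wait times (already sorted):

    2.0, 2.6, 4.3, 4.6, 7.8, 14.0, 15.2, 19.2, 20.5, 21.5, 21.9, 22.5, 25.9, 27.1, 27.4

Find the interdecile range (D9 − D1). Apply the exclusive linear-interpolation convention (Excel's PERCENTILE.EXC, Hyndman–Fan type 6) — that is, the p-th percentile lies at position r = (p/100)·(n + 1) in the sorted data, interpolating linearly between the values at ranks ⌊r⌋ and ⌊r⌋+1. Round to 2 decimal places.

n = 15.
P10: r = 1.6; ranks 1–2 are 2.0, 2.6; interpolating gives 2.36.
P90: r = 14.4; ranks 14–15 are 27.1, 27.4; interpolating gives 27.22.
Difference: 27.22 − 2.36 = 24.86.

24.86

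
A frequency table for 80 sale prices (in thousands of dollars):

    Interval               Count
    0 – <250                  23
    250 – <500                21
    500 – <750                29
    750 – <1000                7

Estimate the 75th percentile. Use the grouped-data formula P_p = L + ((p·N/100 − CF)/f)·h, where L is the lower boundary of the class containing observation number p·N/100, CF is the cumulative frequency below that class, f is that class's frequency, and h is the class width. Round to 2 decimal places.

N = 80; target position k = 75/100 · 80 = 60.
Cumulative frequencies: 23, 44, 73, 80.
Observation 60 falls in the class 500 – <750.
L = 500, CF = 44, f = 29, h = 250.
P75 = 500 + ((60 − 44)/29)·250 = 500 + 137.931 = 637.931.

637.93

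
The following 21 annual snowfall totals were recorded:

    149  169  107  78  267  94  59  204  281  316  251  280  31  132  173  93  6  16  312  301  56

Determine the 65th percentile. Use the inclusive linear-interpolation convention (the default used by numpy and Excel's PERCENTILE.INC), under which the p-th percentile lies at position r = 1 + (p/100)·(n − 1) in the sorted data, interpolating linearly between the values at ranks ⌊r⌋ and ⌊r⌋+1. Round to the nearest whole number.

Sorted: 6, 16, 31, 56, 59, 78, 93, 94, 107, 132, 149, 169, 173, 204, 251, 267, 280, 281, 301, 312, 316.
n = 21.
r = 1 + (65/100)·(21 − 1) = 1 + 13 = 14.
r is an integer, so P65 is the value at rank 14: 204.

204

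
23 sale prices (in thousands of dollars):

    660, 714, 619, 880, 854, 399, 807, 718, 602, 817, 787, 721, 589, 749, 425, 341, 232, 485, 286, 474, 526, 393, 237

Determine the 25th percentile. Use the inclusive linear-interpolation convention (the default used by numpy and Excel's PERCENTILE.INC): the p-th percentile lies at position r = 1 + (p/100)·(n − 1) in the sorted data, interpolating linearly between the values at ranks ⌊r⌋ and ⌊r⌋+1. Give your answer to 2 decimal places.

412.00

Sorted: 232, 237, 286, 341, 393, 399, 425, 474, 485, 526, 589, 602, 619, 660, 714, 718, 721, 749, 787, 807, 817, 854, 880.
n = 23.
r = 1 + (25/100)·(23 − 1) = 1 + 5.5 = 6.5.
Rank 6 is 399 and rank 7 is 425.
Interpolate: 399 + 0.5·(425 − 399) = 399 + 0.5·26 = 412.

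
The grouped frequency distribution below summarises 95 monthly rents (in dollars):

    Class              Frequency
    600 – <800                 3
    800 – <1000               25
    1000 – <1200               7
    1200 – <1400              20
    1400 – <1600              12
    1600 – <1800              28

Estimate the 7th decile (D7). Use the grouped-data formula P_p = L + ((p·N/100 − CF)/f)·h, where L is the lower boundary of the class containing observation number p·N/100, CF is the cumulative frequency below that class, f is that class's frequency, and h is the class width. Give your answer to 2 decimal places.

1591.67

N = 95; target position k = 70/100 · 95 = 66.5.
Cumulative frequencies: 3, 28, 35, 55, 67, 95.
Observation 66.5 falls in the class 1400 – <1600.
L = 1400, CF = 55, f = 12, h = 200.
P70 = 1400 + ((66.5 − 55)/12)·200 = 1400 + 191.667 = 1591.67.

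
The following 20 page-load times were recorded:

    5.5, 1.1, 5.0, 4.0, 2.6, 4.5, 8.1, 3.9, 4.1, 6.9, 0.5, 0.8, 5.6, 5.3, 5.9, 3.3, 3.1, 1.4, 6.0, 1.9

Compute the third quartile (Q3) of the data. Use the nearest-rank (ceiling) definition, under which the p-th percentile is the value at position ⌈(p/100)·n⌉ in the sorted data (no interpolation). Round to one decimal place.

5.5

Sorted: 0.5, 0.8, 1.1, 1.4, 1.9, 2.6, 3.1, 3.3, 3.9, 4.0, 4.1, 4.5, 5.0, 5.3, 5.5, 5.6, 5.9, 6.0, 6.9, 8.1.
n = 20.
Position = ⌈75/100 · 20⌉ = ⌈15⌉ = 15.
The value at rank 15 is 5.5.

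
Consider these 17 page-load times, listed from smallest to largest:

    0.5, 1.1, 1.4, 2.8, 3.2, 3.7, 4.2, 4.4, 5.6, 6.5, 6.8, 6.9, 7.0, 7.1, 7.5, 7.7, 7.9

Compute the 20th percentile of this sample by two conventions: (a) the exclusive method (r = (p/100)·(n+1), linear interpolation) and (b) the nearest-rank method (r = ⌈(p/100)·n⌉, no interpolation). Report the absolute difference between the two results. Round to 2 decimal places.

n = 17.
(a) r = 3.6; between ranks 3 (1.4) and 4 (2.8): 2.24.
(b) the nearest-rank method: rank 4 → 2.8.
|2.24 − 2.8| = 0.56.

0.56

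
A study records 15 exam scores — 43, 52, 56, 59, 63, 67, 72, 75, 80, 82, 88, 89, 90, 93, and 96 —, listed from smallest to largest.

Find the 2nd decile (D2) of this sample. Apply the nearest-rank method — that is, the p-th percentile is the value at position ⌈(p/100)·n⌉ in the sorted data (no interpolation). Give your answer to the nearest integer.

56

n = 15.
Position = ⌈20/100 · 15⌉ = ⌈3⌉ = 3.
The value at rank 3 is 56.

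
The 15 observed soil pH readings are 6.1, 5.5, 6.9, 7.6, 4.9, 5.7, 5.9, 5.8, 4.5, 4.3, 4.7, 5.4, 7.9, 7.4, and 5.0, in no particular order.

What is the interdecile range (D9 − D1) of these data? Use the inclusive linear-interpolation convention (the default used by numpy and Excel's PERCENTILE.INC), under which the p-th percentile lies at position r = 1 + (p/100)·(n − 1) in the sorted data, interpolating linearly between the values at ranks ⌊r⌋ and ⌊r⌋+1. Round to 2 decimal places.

Sorted: 4.3, 4.5, 4.7, 4.9, 5.0, 5.4, 5.5, 5.7, 5.8, 5.9, 6.1, 6.9, 7.4, 7.6, 7.9.
n = 15.
P10: r = 2.4; ranks 2–3 are 4.5, 4.7; interpolating gives 4.58.
P90: r = 13.6; ranks 13–14 are 7.4, 7.6; interpolating gives 7.52.
Difference: 7.52 − 4.58 = 2.94.

2.94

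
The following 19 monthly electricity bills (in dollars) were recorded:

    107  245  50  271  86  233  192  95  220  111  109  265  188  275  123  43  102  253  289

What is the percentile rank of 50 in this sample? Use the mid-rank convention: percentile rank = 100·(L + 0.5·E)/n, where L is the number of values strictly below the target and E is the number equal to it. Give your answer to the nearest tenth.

Sorted: 43, 50, 86, 95, 102, 107, 109, 111, 123, 188, 192, 220, 233, 245, 253, 265, 271, 275, 289.
Count below 50: L = 1; count equal: E = 1; n = 19.
Percentile rank = 100·(1 + 0.5·1)/19 = 100·1.5/19 = 7.895.

7.9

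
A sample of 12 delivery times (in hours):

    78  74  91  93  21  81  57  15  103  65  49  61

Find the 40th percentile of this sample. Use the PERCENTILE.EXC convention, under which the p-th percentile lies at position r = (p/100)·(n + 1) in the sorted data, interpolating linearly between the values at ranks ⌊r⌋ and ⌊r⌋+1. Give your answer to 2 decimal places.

Sorted: 15, 21, 49, 57, 61, 65, 74, 78, 81, 91, 93, 103.
n = 12.
r = (40/100)·(12 + 1) = 5.2.
Rank 5 is 61 and rank 6 is 65.
Interpolate: 61 + 0.2·(65 − 61) = 61 + 0.2·4 = 61.8.

61.80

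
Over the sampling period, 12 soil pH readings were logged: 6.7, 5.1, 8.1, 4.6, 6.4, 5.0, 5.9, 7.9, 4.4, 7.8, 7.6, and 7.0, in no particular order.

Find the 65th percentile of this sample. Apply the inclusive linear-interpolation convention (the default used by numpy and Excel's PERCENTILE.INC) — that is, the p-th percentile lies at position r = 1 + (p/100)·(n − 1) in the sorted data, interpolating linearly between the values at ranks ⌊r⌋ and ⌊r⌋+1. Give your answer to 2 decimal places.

Sorted: 4.4, 4.6, 5.0, 5.1, 5.9, 6.4, 6.7, 7.0, 7.6, 7.8, 7.9, 8.1.
n = 12.
r = 1 + (65/100)·(12 − 1) = 1 + 7.15 = 8.15.
Rank 8 is 7.0 and rank 9 is 7.6.
Interpolate: 7.0 + 0.15·(7.6 − 7.0) = 7.0 + 0.15·0.6 = 7.09.

7.09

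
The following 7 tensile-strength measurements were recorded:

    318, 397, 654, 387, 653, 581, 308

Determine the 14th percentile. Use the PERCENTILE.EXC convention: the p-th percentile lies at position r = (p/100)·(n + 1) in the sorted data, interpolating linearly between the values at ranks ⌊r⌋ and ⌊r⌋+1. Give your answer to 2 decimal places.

Sorted: 308, 318, 387, 397, 581, 653, 654.
n = 7.
r = (14/100)·(7 + 1) = 1.12.
Rank 1 is 308 and rank 2 is 318.
Interpolate: 308 + 0.12·(318 − 308) = 308 + 0.12·10 = 309.2.

309.20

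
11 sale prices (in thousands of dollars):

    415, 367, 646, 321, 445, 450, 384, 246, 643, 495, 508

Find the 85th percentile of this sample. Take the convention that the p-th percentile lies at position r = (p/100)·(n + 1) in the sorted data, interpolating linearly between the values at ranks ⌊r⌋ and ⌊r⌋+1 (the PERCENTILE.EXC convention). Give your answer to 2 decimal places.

Sorted: 246, 321, 367, 384, 415, 445, 450, 495, 508, 643, 646.
n = 11.
r = (85/100)·(11 + 1) = 10.2.
Rank 10 is 643 and rank 11 is 646.
Interpolate: 643 + 0.2·(646 − 643) = 643 + 0.2·3 = 643.6.

643.60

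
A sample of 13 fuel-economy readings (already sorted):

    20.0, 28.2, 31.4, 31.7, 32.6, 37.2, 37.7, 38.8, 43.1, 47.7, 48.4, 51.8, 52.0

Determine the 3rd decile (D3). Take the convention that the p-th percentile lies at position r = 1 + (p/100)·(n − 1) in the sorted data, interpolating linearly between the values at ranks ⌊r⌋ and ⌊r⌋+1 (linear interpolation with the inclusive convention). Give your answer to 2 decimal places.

32.24

n = 13.
r = 1 + (30/100)·(13 − 1) = 1 + 3.6 = 4.6.
Rank 4 is 31.7 and rank 5 is 32.6.
Interpolate: 31.7 + 0.6·(32.6 − 31.7) = 31.7 + 0.6·0.9 = 32.24.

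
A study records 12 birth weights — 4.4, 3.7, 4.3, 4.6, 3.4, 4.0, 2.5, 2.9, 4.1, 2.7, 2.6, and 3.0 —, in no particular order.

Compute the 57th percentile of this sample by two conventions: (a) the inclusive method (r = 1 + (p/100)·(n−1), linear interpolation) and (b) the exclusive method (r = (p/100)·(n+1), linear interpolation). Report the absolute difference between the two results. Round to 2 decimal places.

0.04

Sorted: 2.5, 2.6, 2.7, 2.9, 3.0, 3.4, 3.7, 4.0, 4.1, 4.3, 4.4, 4.6.
n = 12.
(a) r = 7.27; between ranks 7 (3.7) and 8 (4.0): 3.781.
(b) r = 7.41; between ranks 7 (3.7) and 8 (4.0): 3.823.
|3.781 − 3.823| = 0.042.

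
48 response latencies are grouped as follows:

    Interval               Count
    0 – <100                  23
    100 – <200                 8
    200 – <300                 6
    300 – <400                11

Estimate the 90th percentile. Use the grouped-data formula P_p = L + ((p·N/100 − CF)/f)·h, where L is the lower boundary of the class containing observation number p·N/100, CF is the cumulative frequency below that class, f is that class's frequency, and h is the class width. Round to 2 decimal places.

356.36

N = 48; target position k = 90/100 · 48 = 43.2.
Cumulative frequencies: 23, 31, 37, 48.
Observation 43.2 falls in the class 300 – <400.
L = 300, CF = 37, f = 11, h = 100.
P90 = 300 + ((43.2 − 37)/11)·100 = 300 + 56.3636 = 356.364.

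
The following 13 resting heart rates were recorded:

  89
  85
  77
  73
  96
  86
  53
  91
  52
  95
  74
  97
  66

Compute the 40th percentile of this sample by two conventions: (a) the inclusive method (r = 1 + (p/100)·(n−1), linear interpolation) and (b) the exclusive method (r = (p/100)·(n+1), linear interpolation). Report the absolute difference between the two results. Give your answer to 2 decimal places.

0.60

Sorted: 52, 53, 66, 73, 74, 77, 85, 86, 89, 91, 95, 96, 97.
n = 13.
(a) r = 5.8; between ranks 5 (74) and 6 (77): 76.4.
(b) r = 5.6; between ranks 5 (74) and 6 (77): 75.8.
|76.4 − 75.8| = 0.6.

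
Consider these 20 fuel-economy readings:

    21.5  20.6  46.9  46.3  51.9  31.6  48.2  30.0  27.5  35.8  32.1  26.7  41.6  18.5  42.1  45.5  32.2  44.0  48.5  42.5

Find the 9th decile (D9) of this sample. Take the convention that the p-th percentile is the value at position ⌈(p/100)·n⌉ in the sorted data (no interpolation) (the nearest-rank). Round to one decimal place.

Sorted: 18.5, 20.6, 21.5, 26.7, 27.5, 30.0, 31.6, 32.1, 32.2, 35.8, 41.6, 42.1, 42.5, 44.0, 45.5, 46.3, 46.9, 48.2, 48.5, 51.9.
n = 20.
Position = ⌈90/100 · 20⌉ = ⌈18⌉ = 18.
The value at rank 18 is 48.2.

48.2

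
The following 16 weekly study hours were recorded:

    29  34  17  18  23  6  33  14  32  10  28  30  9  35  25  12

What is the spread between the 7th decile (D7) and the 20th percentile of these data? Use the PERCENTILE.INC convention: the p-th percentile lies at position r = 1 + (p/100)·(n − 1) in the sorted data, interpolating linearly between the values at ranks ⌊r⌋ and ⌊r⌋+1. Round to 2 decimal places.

Sorted: 6, 9, 10, 12, 14, 17, 18, 23, 25, 28, 29, 30, 32, 33, 34, 35.
n = 16.
P20: r = 4 (integer) → 12.
P70: r = 11.5; ranks 11–12 are 29, 30; interpolating gives 29.5.
Difference: 29.5 − 12 = 17.5.

17.50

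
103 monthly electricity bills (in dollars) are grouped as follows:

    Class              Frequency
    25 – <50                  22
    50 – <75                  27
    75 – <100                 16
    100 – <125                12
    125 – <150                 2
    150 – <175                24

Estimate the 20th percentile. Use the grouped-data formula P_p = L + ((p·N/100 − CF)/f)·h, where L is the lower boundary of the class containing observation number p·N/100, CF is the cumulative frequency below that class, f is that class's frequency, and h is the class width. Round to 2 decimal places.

48.41

N = 103; target position k = 20/100 · 103 = 20.6.
Cumulative frequencies: 22, 49, 65, 77, 79, 103.
Observation 20.6 falls in the class 25 – <50.
L = 25, CF = 0, f = 22, h = 25.
P20 = 25 + ((20.6 − 0)/22)·25 = 25 + 23.4091 = 48.4091.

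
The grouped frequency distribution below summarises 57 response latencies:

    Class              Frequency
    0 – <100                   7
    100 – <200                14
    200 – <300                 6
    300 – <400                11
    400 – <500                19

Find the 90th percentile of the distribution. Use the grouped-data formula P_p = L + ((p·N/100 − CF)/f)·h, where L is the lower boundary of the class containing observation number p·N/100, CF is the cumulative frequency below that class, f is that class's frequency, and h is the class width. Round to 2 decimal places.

470.00

N = 57; target position k = 90/100 · 57 = 51.3.
Cumulative frequencies: 7, 21, 27, 38, 57.
Observation 51.3 falls in the class 400 – <500.
L = 400, CF = 38, f = 19, h = 100.
P90 = 400 + ((51.3 − 38)/19)·100 = 400 + 70 = 470.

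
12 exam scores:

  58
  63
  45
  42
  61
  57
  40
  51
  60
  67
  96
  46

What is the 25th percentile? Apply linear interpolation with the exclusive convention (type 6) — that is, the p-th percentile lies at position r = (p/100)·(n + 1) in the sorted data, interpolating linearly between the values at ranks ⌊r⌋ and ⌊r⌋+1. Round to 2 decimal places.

Sorted: 40, 42, 45, 46, 51, 57, 58, 60, 61, 63, 67, 96.
n = 12.
r = (25/100)·(12 + 1) = 3.25.
Rank 3 is 45 and rank 4 is 46.
Interpolate: 45 + 0.25·(46 − 45) = 45 + 0.25·1 = 45.25.

45.25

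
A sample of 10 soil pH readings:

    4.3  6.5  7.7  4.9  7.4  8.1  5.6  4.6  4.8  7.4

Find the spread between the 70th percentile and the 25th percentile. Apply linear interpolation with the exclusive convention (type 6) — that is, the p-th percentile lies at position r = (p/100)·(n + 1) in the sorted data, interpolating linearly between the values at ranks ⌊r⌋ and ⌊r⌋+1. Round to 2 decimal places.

2.65

Sorted: 4.3, 4.6, 4.8, 4.9, 5.6, 6.5, 7.4, 7.4, 7.7, 8.1.
n = 10.
P25: r = 2.75; ranks 2–3 are 4.6, 4.8; interpolating gives 4.75.
P70: r = 7.7; ranks 7–8 are 7.4, 7.4; interpolating gives 7.4.
Difference: 7.4 − 4.75 = 2.65.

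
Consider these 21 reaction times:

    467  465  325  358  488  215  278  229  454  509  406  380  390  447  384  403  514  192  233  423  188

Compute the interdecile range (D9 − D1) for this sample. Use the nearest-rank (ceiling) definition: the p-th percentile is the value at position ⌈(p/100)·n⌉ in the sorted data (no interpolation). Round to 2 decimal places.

Sorted: 188, 192, 215, 229, 233, 278, 325, 358, 380, 384, 390, 403, 406, 423, 447, 454, 465, 467, 488, 509, 514.
n = 21.
P10: rank ⌈10/100·21⌉ = 3 → 215.
P90: rank ⌈90/100·21⌉ = 19 → 488.
Difference: 488 − 215 = 273.

273.00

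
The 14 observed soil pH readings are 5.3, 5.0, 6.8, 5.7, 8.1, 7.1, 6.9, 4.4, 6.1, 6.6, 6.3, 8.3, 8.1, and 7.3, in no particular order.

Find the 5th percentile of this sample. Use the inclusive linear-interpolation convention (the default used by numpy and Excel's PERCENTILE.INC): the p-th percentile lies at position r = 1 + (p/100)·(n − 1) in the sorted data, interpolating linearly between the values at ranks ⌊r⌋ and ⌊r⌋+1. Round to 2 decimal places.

4.79

Sorted: 4.4, 5.0, 5.3, 5.7, 6.1, 6.3, 6.6, 6.8, 6.9, 7.1, 7.3, 8.1, 8.1, 8.3.
n = 14.
r = 1 + (5/100)·(14 − 1) = 1 + 0.65 = 1.65.
Rank 1 is 4.4 and rank 2 is 5.0.
Interpolate: 4.4 + 0.65·(5.0 − 4.4) = 4.4 + 0.65·0.6 = 4.79.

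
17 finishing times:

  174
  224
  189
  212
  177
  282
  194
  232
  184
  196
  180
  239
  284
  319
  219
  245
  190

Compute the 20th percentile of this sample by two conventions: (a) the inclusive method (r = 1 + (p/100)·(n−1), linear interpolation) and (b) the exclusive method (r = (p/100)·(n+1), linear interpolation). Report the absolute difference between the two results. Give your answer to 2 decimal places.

2.60

Sorted: 174, 177, 180, 184, 189, 190, 194, 196, 212, 219, 224, 232, 239, 245, 282, 284, 319.
n = 17.
(a) r = 4.2; between ranks 4 (184) and 5 (189): 185.
(b) r = 3.6; between ranks 3 (180) and 4 (184): 182.4.
|185 − 182.4| = 2.6.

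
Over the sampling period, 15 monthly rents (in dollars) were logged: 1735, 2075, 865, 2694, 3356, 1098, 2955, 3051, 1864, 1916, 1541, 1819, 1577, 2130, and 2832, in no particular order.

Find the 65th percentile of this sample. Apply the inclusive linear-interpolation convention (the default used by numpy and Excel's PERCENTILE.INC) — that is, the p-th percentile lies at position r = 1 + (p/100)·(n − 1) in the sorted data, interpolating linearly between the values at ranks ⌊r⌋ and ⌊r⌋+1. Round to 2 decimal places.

Sorted: 865, 1098, 1541, 1577, 1735, 1819, 1864, 1916, 2075, 2130, 2694, 2832, 2955, 3051, 3356.
n = 15.
r = 1 + (65/100)·(15 − 1) = 1 + 9.1 = 10.1.
Rank 10 is 2130 and rank 11 is 2694.
Interpolate: 2130 + 0.1·(2694 − 2130) = 2130 + 0.1·564 = 2186.4.

2186.40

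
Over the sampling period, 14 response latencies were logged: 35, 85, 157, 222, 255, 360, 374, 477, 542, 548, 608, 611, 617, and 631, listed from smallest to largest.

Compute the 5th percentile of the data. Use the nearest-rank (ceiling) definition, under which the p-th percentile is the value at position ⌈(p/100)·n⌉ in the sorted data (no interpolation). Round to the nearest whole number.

n = 14.
Position = ⌈5/100 · 14⌉ = ⌈0.7⌉ = 1.
The value at rank 1 is 35.

35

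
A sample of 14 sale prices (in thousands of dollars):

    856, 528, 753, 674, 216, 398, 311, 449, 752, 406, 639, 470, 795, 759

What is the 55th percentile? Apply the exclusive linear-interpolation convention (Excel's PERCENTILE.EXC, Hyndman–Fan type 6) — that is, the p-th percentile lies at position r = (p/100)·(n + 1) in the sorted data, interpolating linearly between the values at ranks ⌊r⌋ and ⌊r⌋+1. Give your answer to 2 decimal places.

647.75

Sorted: 216, 311, 398, 406, 449, 470, 528, 639, 674, 752, 753, 759, 795, 856.
n = 14.
r = (55/100)·(14 + 1) = 8.25.
Rank 8 is 639 and rank 9 is 674.
Interpolate: 639 + 0.25·(674 − 639) = 639 + 0.25·35 = 647.75.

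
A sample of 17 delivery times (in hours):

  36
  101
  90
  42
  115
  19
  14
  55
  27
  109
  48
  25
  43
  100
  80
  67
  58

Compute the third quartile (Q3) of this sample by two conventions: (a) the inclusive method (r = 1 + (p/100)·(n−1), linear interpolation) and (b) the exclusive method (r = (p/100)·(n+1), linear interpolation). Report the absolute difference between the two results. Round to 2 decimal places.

5.00

Sorted: 14, 19, 25, 27, 36, 42, 43, 48, 55, 58, 67, 80, 90, 100, 101, 109, 115.
n = 17.
(a) r = 13 → value at rank 13 = 90.
(b) r = 13.5; between ranks 13 (90) and 14 (100): 95.
|90 − 95| = 5.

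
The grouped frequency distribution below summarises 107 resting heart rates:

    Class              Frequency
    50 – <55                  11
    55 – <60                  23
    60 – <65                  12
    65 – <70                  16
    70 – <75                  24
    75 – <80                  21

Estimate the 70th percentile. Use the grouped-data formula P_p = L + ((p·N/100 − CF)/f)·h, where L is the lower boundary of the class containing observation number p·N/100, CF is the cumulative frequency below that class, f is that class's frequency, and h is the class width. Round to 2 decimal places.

N = 107; target position k = 70/100 · 107 = 74.9.
Cumulative frequencies: 11, 34, 46, 62, 86, 107.
Observation 74.9 falls in the class 70 – <75.
L = 70, CF = 62, f = 24, h = 5.
P70 = 70 + ((74.9 − 62)/24)·5 = 70 + 2.6875 = 72.6875.

72.69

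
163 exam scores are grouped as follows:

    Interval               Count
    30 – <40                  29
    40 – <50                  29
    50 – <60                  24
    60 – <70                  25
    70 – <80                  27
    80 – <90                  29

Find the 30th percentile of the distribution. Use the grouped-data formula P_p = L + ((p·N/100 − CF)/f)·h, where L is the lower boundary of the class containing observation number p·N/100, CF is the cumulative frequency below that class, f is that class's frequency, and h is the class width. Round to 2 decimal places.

N = 163; target position k = 30/100 · 163 = 48.9.
Cumulative frequencies: 29, 58, 82, 107, 134, 163.
Observation 48.9 falls in the class 40 – <50.
L = 40, CF = 29, f = 29, h = 10.
P30 = 40 + ((48.9 − 29)/29)·10 = 40 + 6.86207 = 46.8621.

46.86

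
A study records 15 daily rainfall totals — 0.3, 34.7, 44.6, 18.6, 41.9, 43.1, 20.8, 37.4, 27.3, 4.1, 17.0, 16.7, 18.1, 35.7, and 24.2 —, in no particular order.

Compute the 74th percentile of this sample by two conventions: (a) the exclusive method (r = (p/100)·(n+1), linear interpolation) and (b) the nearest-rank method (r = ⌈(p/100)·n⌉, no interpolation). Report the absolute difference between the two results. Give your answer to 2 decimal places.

Sorted: 0.3, 4.1, 16.7, 17.0, 18.1, 18.6, 20.8, 24.2, 27.3, 34.7, 35.7, 37.4, 41.9, 43.1, 44.6.
n = 15.
(a) r = 11.84; between ranks 11 (35.7) and 12 (37.4): 37.128.
(b) the nearest-rank method: rank 12 → 37.4.
|37.128 − 37.4| = 0.272.

0.27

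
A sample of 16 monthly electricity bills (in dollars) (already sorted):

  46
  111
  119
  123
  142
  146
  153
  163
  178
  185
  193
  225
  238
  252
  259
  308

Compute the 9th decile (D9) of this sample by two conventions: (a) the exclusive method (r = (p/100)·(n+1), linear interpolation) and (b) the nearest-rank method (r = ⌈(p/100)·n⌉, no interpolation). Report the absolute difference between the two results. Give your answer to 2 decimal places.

14.70

n = 16.
(a) r = 15.3; between ranks 15 (259) and 16 (308): 273.7.
(b) the nearest-rank method: rank 15 → 259.
|273.7 − 259| = 14.7.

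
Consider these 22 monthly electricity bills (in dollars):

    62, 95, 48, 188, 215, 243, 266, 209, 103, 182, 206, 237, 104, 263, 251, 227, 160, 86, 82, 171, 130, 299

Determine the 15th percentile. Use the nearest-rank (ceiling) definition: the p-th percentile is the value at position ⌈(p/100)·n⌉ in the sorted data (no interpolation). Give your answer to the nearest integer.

Sorted: 48, 62, 82, 86, 95, 103, 104, 130, 160, 171, 182, 188, 206, 209, 215, 227, 237, 243, 251, 263, 266, 299.
n = 22.
Position = ⌈15/100 · 22⌉ = ⌈3.3⌉ = 4.
The value at rank 4 is 86.

86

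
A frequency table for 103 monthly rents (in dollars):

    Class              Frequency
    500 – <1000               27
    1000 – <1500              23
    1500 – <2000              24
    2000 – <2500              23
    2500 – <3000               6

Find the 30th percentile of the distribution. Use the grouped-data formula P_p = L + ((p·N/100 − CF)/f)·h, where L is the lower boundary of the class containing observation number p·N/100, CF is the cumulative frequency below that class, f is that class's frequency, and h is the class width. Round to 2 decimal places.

N = 103; target position k = 30/100 · 103 = 30.9.
Cumulative frequencies: 27, 50, 74, 97, 103.
Observation 30.9 falls in the class 1000 – <1500.
L = 1000, CF = 27, f = 23, h = 500.
P30 = 1000 + ((30.9 − 27)/23)·500 = 1000 + 84.7826 = 1084.78.

1084.78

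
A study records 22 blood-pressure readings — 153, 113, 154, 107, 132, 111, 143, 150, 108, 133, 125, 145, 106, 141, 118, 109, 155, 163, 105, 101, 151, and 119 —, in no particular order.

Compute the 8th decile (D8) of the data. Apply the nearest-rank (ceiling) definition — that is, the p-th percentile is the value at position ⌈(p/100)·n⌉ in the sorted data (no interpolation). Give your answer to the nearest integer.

Sorted: 101, 105, 106, 107, 108, 109, 111, 113, 118, 119, 125, 132, 133, 141, 143, 145, 150, 151, 153, 154, 155, 163.
n = 22.
Position = ⌈80/100 · 22⌉ = ⌈17.6⌉ = 18.
The value at rank 18 is 151.

151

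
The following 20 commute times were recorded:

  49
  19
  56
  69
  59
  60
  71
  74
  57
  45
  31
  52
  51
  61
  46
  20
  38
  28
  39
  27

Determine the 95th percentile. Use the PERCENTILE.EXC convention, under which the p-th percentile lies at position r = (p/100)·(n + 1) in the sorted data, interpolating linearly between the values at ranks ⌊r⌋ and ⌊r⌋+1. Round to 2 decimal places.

73.85

Sorted: 19, 20, 27, 28, 31, 38, 39, 45, 46, 49, 51, 52, 56, 57, 59, 60, 61, 69, 71, 74.
n = 20.
r = (95/100)·(20 + 1) = 19.95.
Rank 19 is 71 and rank 20 is 74.
Interpolate: 71 + 0.95·(74 − 71) = 71 + 0.95·3 = 73.85.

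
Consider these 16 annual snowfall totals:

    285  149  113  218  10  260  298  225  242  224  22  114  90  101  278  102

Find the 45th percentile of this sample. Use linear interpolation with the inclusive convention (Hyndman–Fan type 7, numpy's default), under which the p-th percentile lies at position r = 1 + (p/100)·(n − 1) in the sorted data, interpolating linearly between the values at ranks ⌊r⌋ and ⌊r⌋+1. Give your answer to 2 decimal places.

Sorted: 10, 22, 90, 101, 102, 113, 114, 149, 218, 224, 225, 242, 260, 278, 285, 298.
n = 16.
r = 1 + (45/100)·(16 − 1) = 1 + 6.75 = 7.75.
Rank 7 is 114 and rank 8 is 149.
Interpolate: 114 + 0.75·(149 − 114) = 114 + 0.75·35 = 140.25.

140.25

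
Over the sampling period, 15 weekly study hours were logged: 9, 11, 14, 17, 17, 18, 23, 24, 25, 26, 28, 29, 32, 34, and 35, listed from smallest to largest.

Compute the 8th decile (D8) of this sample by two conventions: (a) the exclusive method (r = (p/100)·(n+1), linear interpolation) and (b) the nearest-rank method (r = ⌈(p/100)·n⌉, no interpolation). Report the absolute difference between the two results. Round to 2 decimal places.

n = 15.
(a) r = 12.8; between ranks 12 (29) and 13 (32): 31.4.
(b) the nearest-rank method: rank 12 → 29.
|31.4 − 29| = 2.4.

2.40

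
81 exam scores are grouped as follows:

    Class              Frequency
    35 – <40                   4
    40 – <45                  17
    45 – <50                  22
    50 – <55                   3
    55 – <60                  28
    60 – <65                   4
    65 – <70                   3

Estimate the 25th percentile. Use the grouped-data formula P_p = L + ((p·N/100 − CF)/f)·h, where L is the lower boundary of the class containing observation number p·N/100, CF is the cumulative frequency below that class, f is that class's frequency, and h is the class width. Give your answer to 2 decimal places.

44.78

N = 81; target position k = 25/100 · 81 = 20.25.
Cumulative frequencies: 4, 21, 43, 46, 74, 78, 81.
Observation 20.25 falls in the class 40 – <45.
L = 40, CF = 4, f = 17, h = 5.
P25 = 40 + ((20.25 − 4)/17)·5 = 40 + 4.77941 = 44.7794.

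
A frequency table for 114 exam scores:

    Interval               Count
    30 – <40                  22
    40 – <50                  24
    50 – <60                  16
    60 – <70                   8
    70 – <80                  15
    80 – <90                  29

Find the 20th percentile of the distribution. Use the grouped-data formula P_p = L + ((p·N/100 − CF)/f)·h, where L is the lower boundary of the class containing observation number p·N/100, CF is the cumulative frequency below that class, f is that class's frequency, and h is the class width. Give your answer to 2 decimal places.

N = 114; target position k = 20/100 · 114 = 22.8.
Cumulative frequencies: 22, 46, 62, 70, 85, 114.
Observation 22.8 falls in the class 40 – <50.
L = 40, CF = 22, f = 24, h = 10.
P20 = 40 + ((22.8 − 22)/24)·10 = 40 + 0.333333 = 40.3333.

40.33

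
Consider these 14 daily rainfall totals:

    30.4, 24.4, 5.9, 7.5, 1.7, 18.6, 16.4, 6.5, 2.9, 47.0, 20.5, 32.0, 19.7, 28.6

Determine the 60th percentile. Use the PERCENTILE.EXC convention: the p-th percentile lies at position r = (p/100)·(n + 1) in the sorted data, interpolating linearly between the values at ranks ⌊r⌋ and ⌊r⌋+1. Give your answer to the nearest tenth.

20.5

Sorted: 1.7, 2.9, 5.9, 6.5, 7.5, 16.4, 18.6, 19.7, 20.5, 24.4, 28.6, 30.4, 32.0, 47.0.
n = 14.
r = (60/100)·(14 + 1) = 9.
r is an integer, so P60 is the value at rank 9: 20.5.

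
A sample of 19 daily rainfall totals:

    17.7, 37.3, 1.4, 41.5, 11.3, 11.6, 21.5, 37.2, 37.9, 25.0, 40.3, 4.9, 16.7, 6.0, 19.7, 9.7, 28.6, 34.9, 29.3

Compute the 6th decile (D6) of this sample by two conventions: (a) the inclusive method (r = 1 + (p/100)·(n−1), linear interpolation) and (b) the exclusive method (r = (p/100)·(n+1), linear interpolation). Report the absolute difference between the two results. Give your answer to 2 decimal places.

0.72

Sorted: 1.4, 4.9, 6.0, 9.7, 11.3, 11.6, 16.7, 17.7, 19.7, 21.5, 25.0, 28.6, 29.3, 34.9, 37.2, 37.3, 37.9, 40.3, 41.5.
n = 19.
(a) r = 11.8; between ranks 11 (25.0) and 12 (28.6): 27.88.
(b) r = 12 → value at rank 12 = 28.6.
|27.88 − 28.6| = 0.72.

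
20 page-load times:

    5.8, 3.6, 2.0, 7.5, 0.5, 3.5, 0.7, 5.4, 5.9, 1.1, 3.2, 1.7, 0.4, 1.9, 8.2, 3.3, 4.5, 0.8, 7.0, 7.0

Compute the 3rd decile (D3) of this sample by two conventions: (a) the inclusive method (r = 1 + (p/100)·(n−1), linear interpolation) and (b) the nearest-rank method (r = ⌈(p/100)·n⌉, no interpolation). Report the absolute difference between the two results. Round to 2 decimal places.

Sorted: 0.4, 0.5, 0.7, 0.8, 1.1, 1.7, 1.9, 2.0, 3.2, 3.3, 3.5, 3.6, 4.5, 5.4, 5.8, 5.9, 7.0, 7.0, 7.5, 8.2.
n = 20.
(a) r = 6.7; between ranks 6 (1.7) and 7 (1.9): 1.84.
(b) the nearest-rank method: rank 6 → 1.7.
|1.84 − 1.7| = 0.14.

0.14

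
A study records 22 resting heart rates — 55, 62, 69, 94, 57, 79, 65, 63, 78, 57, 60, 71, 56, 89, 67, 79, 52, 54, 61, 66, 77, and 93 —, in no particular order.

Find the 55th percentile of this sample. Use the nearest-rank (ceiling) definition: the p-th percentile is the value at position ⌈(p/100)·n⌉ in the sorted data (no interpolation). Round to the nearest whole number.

67

Sorted: 52, 54, 55, 56, 57, 57, 60, 61, 62, 63, 65, 66, 67, 69, 71, 77, 78, 79, 79, 89, 93, 94.
n = 22.
Position = ⌈55/100 · 22⌉ = ⌈12.1⌉ = 13.
The value at rank 13 is 67.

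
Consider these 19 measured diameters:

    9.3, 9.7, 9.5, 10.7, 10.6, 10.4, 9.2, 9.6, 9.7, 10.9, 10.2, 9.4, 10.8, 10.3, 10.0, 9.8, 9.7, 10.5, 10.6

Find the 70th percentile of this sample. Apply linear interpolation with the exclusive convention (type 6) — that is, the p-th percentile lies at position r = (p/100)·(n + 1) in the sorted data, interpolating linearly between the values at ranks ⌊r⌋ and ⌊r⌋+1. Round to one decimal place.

10.5

Sorted: 9.2, 9.3, 9.4, 9.5, 9.6, 9.7, 9.7, 9.7, 9.8, 10.0, 10.2, 10.3, 10.4, 10.5, 10.6, 10.6, 10.7, 10.8, 10.9.
n = 19.
r = (70/100)·(19 + 1) = 14.
r is an integer, so P70 is the value at rank 14: 10.5.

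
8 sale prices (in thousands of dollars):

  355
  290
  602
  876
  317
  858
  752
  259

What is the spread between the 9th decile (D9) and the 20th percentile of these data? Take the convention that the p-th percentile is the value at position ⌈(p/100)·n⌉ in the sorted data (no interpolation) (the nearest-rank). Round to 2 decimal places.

Sorted: 259, 290, 317, 355, 602, 752, 858, 876.
n = 8.
P20: rank ⌈20/100·8⌉ = 2 → 290.
P90: rank ⌈90/100·8⌉ = 8 → 876.
Difference: 876 − 290 = 586.

586.00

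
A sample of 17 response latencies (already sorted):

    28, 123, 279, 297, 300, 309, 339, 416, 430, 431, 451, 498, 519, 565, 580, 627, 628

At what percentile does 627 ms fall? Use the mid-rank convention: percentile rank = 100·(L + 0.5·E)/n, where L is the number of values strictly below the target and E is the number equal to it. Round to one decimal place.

Count below 627: L = 15; count equal: E = 1; n = 17.
Percentile rank = 100·(15 + 0.5·1)/17 = 100·15.5/17 = 91.18.

91.2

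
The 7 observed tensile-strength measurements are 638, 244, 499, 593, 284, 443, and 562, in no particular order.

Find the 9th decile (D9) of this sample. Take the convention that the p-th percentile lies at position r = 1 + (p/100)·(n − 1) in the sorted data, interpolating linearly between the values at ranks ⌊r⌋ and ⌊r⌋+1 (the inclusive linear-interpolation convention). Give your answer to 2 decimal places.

Sorted: 244, 284, 443, 499, 562, 593, 638.
n = 7.
r = 1 + (90/100)·(7 − 1) = 1 + 5.4 = 6.4.
Rank 6 is 593 and rank 7 is 638.
Interpolate: 593 + 0.4·(638 − 593) = 593 + 0.4·45 = 611.

611.00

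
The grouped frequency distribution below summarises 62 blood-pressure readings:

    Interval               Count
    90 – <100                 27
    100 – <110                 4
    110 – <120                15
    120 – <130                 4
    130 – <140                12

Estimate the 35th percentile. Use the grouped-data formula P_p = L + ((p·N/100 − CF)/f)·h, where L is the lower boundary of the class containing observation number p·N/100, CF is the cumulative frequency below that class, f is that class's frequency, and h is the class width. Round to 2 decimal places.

N = 62; target position k = 35/100 · 62 = 21.7.
Cumulative frequencies: 27, 31, 46, 50, 62.
Observation 21.7 falls in the class 90 – <100.
L = 90, CF = 0, f = 27, h = 10.
P35 = 90 + ((21.7 − 0)/27)·10 = 90 + 8.03704 = 98.037.

98.04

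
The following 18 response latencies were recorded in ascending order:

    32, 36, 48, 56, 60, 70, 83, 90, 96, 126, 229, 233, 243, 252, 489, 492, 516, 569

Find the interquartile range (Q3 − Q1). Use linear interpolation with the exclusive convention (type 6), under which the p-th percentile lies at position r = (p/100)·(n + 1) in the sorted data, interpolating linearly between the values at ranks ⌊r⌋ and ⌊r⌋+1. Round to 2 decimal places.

252.25

n = 18.
P25: r = 4.75; ranks 4–5 are 56, 60; interpolating gives 59.
P75: r = 14.25; ranks 14–15 are 252, 489; interpolating gives 311.25.
Difference: 311.25 − 59 = 252.25.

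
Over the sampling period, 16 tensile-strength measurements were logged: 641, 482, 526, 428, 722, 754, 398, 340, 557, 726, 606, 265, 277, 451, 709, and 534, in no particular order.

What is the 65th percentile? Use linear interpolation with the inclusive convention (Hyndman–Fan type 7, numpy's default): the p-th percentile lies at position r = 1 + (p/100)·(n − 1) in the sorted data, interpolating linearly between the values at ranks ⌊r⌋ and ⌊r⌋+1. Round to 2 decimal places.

Sorted: 265, 277, 340, 398, 428, 451, 482, 526, 534, 557, 606, 641, 709, 722, 726, 754.
n = 16.
r = 1 + (65/100)·(16 − 1) = 1 + 9.75 = 10.75.
Rank 10 is 557 and rank 11 is 606.
Interpolate: 557 + 0.75·(606 − 557) = 557 + 0.75·49 = 593.75.

593.75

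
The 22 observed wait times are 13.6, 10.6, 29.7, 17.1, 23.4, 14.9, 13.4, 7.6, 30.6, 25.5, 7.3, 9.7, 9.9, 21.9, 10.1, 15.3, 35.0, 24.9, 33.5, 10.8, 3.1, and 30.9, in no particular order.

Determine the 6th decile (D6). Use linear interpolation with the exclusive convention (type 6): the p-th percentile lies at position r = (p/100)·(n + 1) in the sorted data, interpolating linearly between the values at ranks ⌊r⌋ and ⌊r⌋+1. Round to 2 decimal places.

Sorted: 3.1, 7.3, 7.6, 9.7, 9.9, 10.1, 10.6, 10.8, 13.4, 13.6, 14.9, 15.3, 17.1, 21.9, 23.4, 24.9, 25.5, 29.7, 30.6, 30.9, 33.5, 35.0.
n = 22.
r = (60/100)·(22 + 1) = 13.8.
Rank 13 is 17.1 and rank 14 is 21.9.
Interpolate: 17.1 + 0.8·(21.9 − 17.1) = 17.1 + 0.8·4.8 = 20.94.

20.94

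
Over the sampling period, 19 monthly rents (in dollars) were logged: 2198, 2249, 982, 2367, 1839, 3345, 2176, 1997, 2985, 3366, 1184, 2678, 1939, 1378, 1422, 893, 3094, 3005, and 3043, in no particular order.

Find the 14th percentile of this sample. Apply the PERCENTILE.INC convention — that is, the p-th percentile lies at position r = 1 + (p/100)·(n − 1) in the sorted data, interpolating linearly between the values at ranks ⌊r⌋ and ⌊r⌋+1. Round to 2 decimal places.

Sorted: 893, 982, 1184, 1378, 1422, 1839, 1939, 1997, 2176, 2198, 2249, 2367, 2678, 2985, 3005, 3043, 3094, 3345, 3366.
n = 19.
r = 1 + (14/100)·(19 − 1) = 1 + 2.52 = 3.52.
Rank 3 is 1184 and rank 4 is 1378.
Interpolate: 1184 + 0.52·(1378 − 1184) = 1184 + 0.52·194 = 1284.88.

1284.88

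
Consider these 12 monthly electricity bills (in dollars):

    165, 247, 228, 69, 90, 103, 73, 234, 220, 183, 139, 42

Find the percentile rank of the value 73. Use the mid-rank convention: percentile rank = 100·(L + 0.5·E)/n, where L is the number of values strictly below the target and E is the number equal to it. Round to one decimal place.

20.8

Sorted: 42, 69, 73, 90, 103, 139, 165, 183, 220, 228, 234, 247.
Count below 73: L = 2; count equal: E = 1; n = 12.
Percentile rank = 100·(2 + 0.5·1)/12 = 100·2.5/12 = 20.83.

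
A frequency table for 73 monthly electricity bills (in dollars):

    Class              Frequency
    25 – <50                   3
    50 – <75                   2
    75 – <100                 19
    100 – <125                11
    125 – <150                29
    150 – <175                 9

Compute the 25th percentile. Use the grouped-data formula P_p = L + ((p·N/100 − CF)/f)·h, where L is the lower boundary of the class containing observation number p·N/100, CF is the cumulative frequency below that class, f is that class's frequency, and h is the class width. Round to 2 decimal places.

92.43

N = 73; target position k = 25/100 · 73 = 18.25.
Cumulative frequencies: 3, 5, 24, 35, 64, 73.
Observation 18.25 falls in the class 75 – <100.
L = 75, CF = 5, f = 19, h = 25.
P25 = 75 + ((18.25 − 5)/19)·25 = 75 + 17.4342 = 92.4342.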